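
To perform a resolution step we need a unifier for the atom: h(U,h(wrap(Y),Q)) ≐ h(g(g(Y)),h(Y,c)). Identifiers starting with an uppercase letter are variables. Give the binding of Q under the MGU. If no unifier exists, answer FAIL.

Decompose h/2: U ≐ g(g(Y)),  h(wrap(Y),Q) ≐ h(Y,c).
Bind U := g(g(Y)); no other remaining equation mentions U.
Decompose h/2: wrap(Y) ≐ Y,  Q ≐ c.
Occurs check fails: Y occurs in wrap(Y); the equation Y ≐ wrap(Y) has no finite solution.

FAIL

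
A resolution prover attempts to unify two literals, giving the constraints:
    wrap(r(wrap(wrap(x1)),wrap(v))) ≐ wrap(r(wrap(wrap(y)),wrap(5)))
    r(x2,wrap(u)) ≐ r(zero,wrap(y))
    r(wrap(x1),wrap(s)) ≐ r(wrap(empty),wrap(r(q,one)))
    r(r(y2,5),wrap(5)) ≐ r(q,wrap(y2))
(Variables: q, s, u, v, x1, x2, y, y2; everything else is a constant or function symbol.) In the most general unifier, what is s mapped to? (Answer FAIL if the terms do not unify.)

Decompose wrap/1: r(wrap(wrap(x1)),wrap(v)) ≐ r(wrap(wrap(y)),wrap(5)).
Decompose r/2: wrap(wrap(x1)) ≐ wrap(wrap(y)),  wrap(v) ≐ wrap(5).
Decompose wrap/1: wrap(x1) ≐ wrap(y).
Decompose wrap/1: x1 ≐ y.
Bind x1 := y; substituting into the one remaining equation that mentions x1 gives: r(wrap(y),wrap(s)) ≐ r(wrap(empty),wrap(r(q,one))).
Decompose wrap/1: v ≐ 5.
Bind v := 5; no other remaining equation mentions v.
Decompose r/2: x2 ≐ zero,  wrap(u) ≐ wrap(y).
Bind x2 := zero; no other remaining equation mentions x2.
Decompose wrap/1: u ≐ y.
Bind u := y; no other remaining equation mentions u.
Decompose r/2: wrap(y) ≐ wrap(empty),  wrap(s) ≐ wrap(r(q,one)).
Decompose wrap/1: y ≐ empty.
Bind y := empty; no other remaining equation mentions y. Substituting into the earlier bindings gives x1 := empty, u := empty.
Decompose wrap/1: s ≐ r(q,one).
Bind s := r(q,one); no other remaining equation mentions s.
Decompose r/2: r(y2,5) ≐ q,  wrap(5) ≐ wrap(y2).
Bind q := r(y2,5); no other remaining equation mentions q. Substituting into the earlier binding gives s := r(r(y2,5),one).
Decompose wrap/1: 5 ≐ y2.
Bind y2 := 5. Substituting into the earlier bindings gives s := r(r(5,5),one), q := r(5,5).
MGU = { x1 ↦ empty, v ↦ 5, x2 ↦ zero, u ↦ empty, y ↦ empty, s ↦ r(r(5,5),one), q ↦ r(5,5), y2 ↦ 5 }, so s ↦ r(r(5,5),one).

r(r(5,5),one)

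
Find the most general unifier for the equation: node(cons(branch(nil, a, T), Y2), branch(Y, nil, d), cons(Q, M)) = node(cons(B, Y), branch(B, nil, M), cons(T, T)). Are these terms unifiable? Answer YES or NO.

Decompose node/3: cons(branch(nil, a, T), Y2) = cons(B, Y),  branch(Y, nil, d) = branch(B, nil, M),  cons(Q, M) = cons(T, T).
Decompose cons/2: branch(nil, a, T) = B,  Y2 = Y.
Bind B := branch(nil, a, T); substituting into the one remaining equation that mentions B gives: branch(Y, nil, d) = branch(branch(nil, a, T), nil, M).
Bind Y2 := Y; no other remaining equation mentions Y2.
Decompose branch/3: Y = branch(nil, a, T),  nil = nil,  d = M.
Bind Y := branch(nil, a, T); no other remaining equation mentions Y. Substituting into the earlier binding gives Y2 := branch(nil, a, T).
Delete trivial equation nil = nil.
Bind M := d; substituting into the remaining equation gives: cons(Q, d) = cons(T, T).
Decompose cons/2: Q = T,  d = T.
Bind Q := T; no other remaining equation mentions Q.
Bind T := d. Substituting into the earlier bindings gives B := branch(nil, a, d), Y2 := branch(nil, a, d), Y := branch(nil, a, d), Q := d.
No equations remain and no clash or occurs-check failure arose, so a unifier exists.

YES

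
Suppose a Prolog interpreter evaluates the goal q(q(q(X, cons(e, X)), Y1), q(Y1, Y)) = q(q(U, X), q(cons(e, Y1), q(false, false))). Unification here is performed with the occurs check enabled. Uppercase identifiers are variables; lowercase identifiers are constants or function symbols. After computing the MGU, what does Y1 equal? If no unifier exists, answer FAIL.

FAIL

Decompose q/2: q(q(X, cons(e, X)), Y1) = q(U, X),  q(Y1, Y) = q(cons(e, Y1), q(false, false)).
Decompose q/2: q(X, cons(e, X)) = U,  Y1 = X.
Bind U := q(X, cons(e, X)); no other remaining equation mentions U.
Bind Y1 := X; substituting into the remaining equation gives: q(X, Y) = q(cons(e, X), q(false, false)).
Decompose q/2: X = cons(e, X),  Y = q(false, false).
Occurs check fails: X occurs in cons(e, X); the equation X = cons(e, X) has no finite solution.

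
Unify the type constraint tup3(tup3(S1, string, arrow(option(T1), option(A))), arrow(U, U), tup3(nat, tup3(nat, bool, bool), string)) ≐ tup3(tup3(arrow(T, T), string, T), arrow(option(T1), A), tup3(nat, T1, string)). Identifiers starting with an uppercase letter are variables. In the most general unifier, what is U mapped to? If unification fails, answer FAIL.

Decompose tup3/3: tup3(S1, string, arrow(option(T1), option(A))) ≐ tup3(arrow(T, T), string, T),  arrow(U, U) ≐ arrow(option(T1), A),  tup3(nat, tup3(nat, bool, bool), string) ≐ tup3(nat, T1, string).
Decompose tup3/3: S1 ≐ arrow(T, T),  string ≐ string,  arrow(option(T1), option(A)) ≐ T.
Bind S1 := arrow(T, T); no other remaining equation mentions S1.
Delete trivial equation string ≐ string.
Bind T := arrow(option(T1), option(A)); no other remaining equation mentions T. Substituting into the earlier binding gives S1 := arrow(arrow(option(T1), option(A)), arrow(option(T1), option(A))).
Decompose arrow/2: U ≐ option(T1),  U ≐ A.
Bind U := option(T1); substituting into the one remaining equation that mentions U gives: option(T1) ≐ A.
Bind A := option(T1); no other remaining equation mentions A. Substituting into the earlier bindings gives S1 := arrow(arrow(option(T1), option(option(T1))), arrow(option(T1), option(option(T1)))), T := arrow(option(T1), option(option(T1))).
Decompose tup3/3: nat ≐ nat,  tup3(nat, bool, bool) ≐ T1,  string ≐ string.
Delete trivial equation nat ≐ nat.
Bind T1 := tup3(nat, bool, bool); no other remaining equation mentions T1. Substituting into the earlier bindings gives S1 := arrow(arrow(option(tup3(nat, bool, bool)), option(option(tup3(nat, bool, bool)))), arrow(option(tup3(nat, bool, bool)), option(option(tup3(nat, bool, bool))))), T := arrow(option(tup3(nat, bool, bool)), option(option(tup3(nat, bool, bool)))), U := option(tup3(nat, bool, bool)), A := option(tup3(nat, bool, bool)).
Delete trivial equation string ≐ string.
MGU = { S1 -> arrow(arrow(option(tup3(nat, bool, bool)), option(option(tup3(nat, bool, bool)))), arrow(option(tup3(nat, bool, bool)), option(option(tup3(nat, bool, bool))))), T -> arrow(option(tup3(nat, bool, bool)), option(option(tup3(nat, bool, bool)))), U -> option(tup3(nat, bool, bool)), A -> option(tup3(nat, bool, bool)), T1 -> tup3(nat, bool, bool) }, so U -> option(tup3(nat, bool, bool)).

option(tup3(nat, bool, bool))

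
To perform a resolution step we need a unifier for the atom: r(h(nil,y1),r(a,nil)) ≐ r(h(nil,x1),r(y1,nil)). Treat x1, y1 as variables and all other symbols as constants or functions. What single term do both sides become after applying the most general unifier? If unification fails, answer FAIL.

r(h(nil,a),r(a,nil))

Decompose r/2: h(nil,y1) ≐ h(nil,x1),  r(a,nil) ≐ r(y1,nil).
Decompose h/2: nil ≐ nil,  y1 ≐ x1.
Delete trivial equation nil ≐ nil.
Bind y1 := x1; substituting into the remaining equation gives: r(a,nil) ≐ r(x1,nil).
Decompose r/2: a ≐ x1,  nil ≐ nil.
Bind x1 := a; no other remaining equation mentions x1. Substituting into the earlier binding gives y1 := a.
Delete trivial equation nil ≐ nil.
Applying the MGU to either side gives r(h(nil,a),r(a,nil)).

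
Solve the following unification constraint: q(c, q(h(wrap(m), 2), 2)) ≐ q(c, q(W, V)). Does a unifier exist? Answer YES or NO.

Decompose q/2: c ≐ c,  q(h(wrap(m), 2), 2) ≐ q(W, V).
Delete trivial equation c ≐ c.
Decompose q/2: h(wrap(m), 2) ≐ W,  2 ≐ V.
Bind W := h(wrap(m), 2); no other remaining equation mentions W.
Bind V := 2.
No equations remain and no clash or occurs-check failure arose, so a unifier exists.

YES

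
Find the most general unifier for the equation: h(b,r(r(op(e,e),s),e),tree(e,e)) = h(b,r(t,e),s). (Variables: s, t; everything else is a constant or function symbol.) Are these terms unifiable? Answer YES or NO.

YES

Decompose h/3: b = b,  r(r(op(e,e),s),e) = r(t,e),  tree(e,e) = s.
Delete trivial equation b = b.
Decompose r/2: r(op(e,e),s) = t,  e = e.
Bind t := r(op(e,e),s); no other remaining equation mentions t.
Delete trivial equation e = e.
Bind s := tree(e,e). Substituting into the earlier binding gives t := r(op(e,e),tree(e,e)).
No equations remain and no clash or occurs-check failure arose, so a unifier exists.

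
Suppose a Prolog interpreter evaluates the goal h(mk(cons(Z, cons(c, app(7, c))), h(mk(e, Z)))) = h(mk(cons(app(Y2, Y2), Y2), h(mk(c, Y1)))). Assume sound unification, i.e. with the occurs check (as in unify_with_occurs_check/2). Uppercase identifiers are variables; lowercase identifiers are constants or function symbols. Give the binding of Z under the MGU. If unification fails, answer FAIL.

FAIL

Decompose h/1: mk(cons(Z, cons(c, app(7, c))), h(mk(e, Z))) = mk(cons(app(Y2, Y2), Y2), h(mk(c, Y1))).
Decompose mk/2: cons(Z, cons(c, app(7, c))) = cons(app(Y2, Y2), Y2),  h(mk(e, Z)) = h(mk(c, Y1)).
Decompose cons/2: Z = app(Y2, Y2),  cons(c, app(7, c)) = Y2.
Bind Z := app(Y2, Y2); substituting into the one remaining equation that mentions Z gives: h(mk(e, app(Y2, Y2))) = h(mk(c, Y1)).
Bind Y2 := cons(c, app(7, c)); substituting into the remaining equation gives: h(mk(e, app(cons(c, app(7, c)), cons(c, app(7, c))))) = h(mk(c, Y1)). Substituting into the earlier binding gives Z := app(cons(c, app(7, c)), cons(c, app(7, c))).
Decompose h/1: mk(e, app(cons(c, app(7, c)), cons(c, app(7, c)))) = mk(c, Y1).
Decompose mk/2: e = c,  app(cons(c, app(7, c)), cons(c, app(7, c))) = Y1.
Clash: constants e and c differ; no unifier exists.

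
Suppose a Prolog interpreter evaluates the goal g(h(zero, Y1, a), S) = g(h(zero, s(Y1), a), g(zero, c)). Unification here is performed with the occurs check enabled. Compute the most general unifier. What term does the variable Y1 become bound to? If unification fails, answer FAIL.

FAIL

Decompose g/2: h(zero, Y1, a) = h(zero, s(Y1), a),  S = g(zero, c).
Decompose h/3: zero = zero,  Y1 = s(Y1),  a = a.
Delete trivial equation zero = zero.
Occurs check fails: Y1 occurs in s(Y1); the equation Y1 = s(Y1) has no finite solution.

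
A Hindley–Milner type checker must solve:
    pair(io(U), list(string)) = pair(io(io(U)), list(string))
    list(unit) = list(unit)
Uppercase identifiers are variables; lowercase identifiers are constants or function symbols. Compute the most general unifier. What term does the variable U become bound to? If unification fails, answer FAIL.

FAIL

Decompose pair/2: io(U) = io(io(U)),  list(string) = list(string).
Decompose io/1: U = io(U).
Occurs check fails: U occurs in io(U); the equation U = io(U) has no finite solution.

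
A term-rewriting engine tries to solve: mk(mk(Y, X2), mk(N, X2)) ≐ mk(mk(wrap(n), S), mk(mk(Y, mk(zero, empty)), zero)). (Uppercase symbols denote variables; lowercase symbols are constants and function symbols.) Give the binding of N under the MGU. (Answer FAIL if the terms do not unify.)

mk(wrap(n), mk(zero, empty))

Decompose mk/2: mk(Y, X2) ≐ mk(wrap(n), S),  mk(N, X2) ≐ mk(mk(Y, mk(zero, empty)), zero).
Decompose mk/2: Y ≐ wrap(n),  X2 ≐ S.
Bind Y := wrap(n); substituting into the one remaining equation that mentions Y gives: mk(N, X2) ≐ mk(mk(wrap(n), mk(zero, empty)), zero).
Bind X2 := S; substituting into the remaining equation gives: mk(N, S) ≐ mk(mk(wrap(n), mk(zero, empty)), zero).
Decompose mk/2: N ≐ mk(wrap(n), mk(zero, empty)),  S ≐ zero.
Bind N := mk(wrap(n), mk(zero, empty)); no other remaining equation mentions N.
Bind S := zero. Substituting into the earlier binding gives X2 := zero.
MGU = { Y ↦ wrap(n), X2 ↦ zero, N ↦ mk(wrap(n), mk(zero, empty)), S ↦ zero }, so N ↦ mk(wrap(n), mk(zero, empty)).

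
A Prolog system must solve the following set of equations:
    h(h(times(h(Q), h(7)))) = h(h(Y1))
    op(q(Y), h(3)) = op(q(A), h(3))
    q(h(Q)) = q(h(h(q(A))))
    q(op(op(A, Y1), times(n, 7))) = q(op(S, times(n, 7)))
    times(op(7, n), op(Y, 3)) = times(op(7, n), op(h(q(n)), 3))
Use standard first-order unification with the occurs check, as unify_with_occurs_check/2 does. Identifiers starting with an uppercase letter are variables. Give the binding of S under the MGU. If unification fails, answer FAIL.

Decompose h/1: h(times(h(Q), h(7))) = h(Y1).
Decompose h/1: times(h(Q), h(7)) = Y1.
Bind Y1 := times(h(Q), h(7)); substituting into the one remaining equation that mentions Y1 gives: q(op(op(A, times(h(Q), h(7))), times(n, 7))) = q(op(S, times(n, 7))).
Decompose op/2: q(Y) = q(A),  h(3) = h(3).
Decompose q/1: Y = A.
Bind Y := A; substituting into the one remaining equation that mentions Y gives: times(op(7, n), op(A, 3)) = times(op(7, n), op(h(q(n)), 3)).
Delete trivial equation h(3) = h(3).
Decompose q/1: h(Q) = h(h(q(A))).
Decompose h/1: Q = h(q(A)).
Bind Q := h(q(A)); substituting into the one remaining equation that mentions Q gives: q(op(op(A, times(h(h(q(A))), h(7))), times(n, 7))) = q(op(S, times(n, 7))). Substituting into the earlier binding gives Y1 := times(h(h(q(A))), h(7)).
Decompose q/1: op(op(A, times(h(h(q(A))), h(7))), times(n, 7)) = op(S, times(n, 7)).
Decompose op/2: op(A, times(h(h(q(A))), h(7))) = S,  times(n, 7) = times(n, 7).
Bind S := op(A, times(h(h(q(A))), h(7))); no other remaining equation mentions S.
Delete trivial equation times(n, 7) = times(n, 7).
Decompose times/2: op(7, n) = op(7, n),  op(A, 3) = op(h(q(n)), 3).
Delete trivial equation op(7, n) = op(7, n).
Decompose op/2: A = h(q(n)),  3 = 3.
Bind A := h(q(n)); no other remaining equation mentions A. Substituting into the earlier bindings gives Y1 := times(h(h(q(h(q(n))))), h(7)), Y := h(q(n)), Q := h(q(h(q(n)))), S := op(h(q(n)), times(h(h(q(h(q(n))))), h(7))).
Delete trivial equation 3 = 3.
MGU = { Y1 ↦ times(h(h(q(h(q(n))))), h(7)), Y ↦ h(q(n)), Q ↦ h(q(h(q(n)))), S ↦ op(h(q(n)), times(h(h(q(h(q(n))))), h(7))), A ↦ h(q(n)) }, so S ↦ op(h(q(n)), times(h(h(q(h(q(n))))), h(7))).

op(h(q(n)), times(h(h(q(h(q(n))))), h(7)))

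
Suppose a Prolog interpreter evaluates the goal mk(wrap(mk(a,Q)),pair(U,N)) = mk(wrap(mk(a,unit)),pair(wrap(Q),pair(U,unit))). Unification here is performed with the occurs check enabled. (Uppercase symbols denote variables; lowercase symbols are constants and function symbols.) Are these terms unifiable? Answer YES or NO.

Decompose mk/2: wrap(mk(a,Q)) = wrap(mk(a,unit)),  pair(U,N) = pair(wrap(Q),pair(U,unit)).
Decompose wrap/1: mk(a,Q) = mk(a,unit).
Decompose mk/2: a = a,  Q = unit.
Delete trivial equation a = a.
Bind Q := unit; substituting into the remaining equation gives: pair(U,N) = pair(wrap(unit),pair(U,unit)).
Decompose pair/2: U = wrap(unit),  N = pair(U,unit).
Bind U := wrap(unit); substituting into the remaining equation gives: N = pair(wrap(unit),unit).
Bind N := pair(wrap(unit),unit).
No equations remain and no clash or occurs-check failure arose, so a unifier exists.

YES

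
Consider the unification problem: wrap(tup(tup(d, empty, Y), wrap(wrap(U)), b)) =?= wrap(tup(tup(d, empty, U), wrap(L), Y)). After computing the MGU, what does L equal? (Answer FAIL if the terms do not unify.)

wrap(b)

Decompose wrap/1: tup(tup(d, empty, Y), wrap(wrap(U)), b) =?= tup(tup(d, empty, U), wrap(L), Y).
Decompose tup/3: tup(d, empty, Y) =?= tup(d, empty, U),  wrap(wrap(U)) =?= wrap(L),  b =?= Y.
Decompose tup/3: d =?= d,  empty =?= empty,  Y =?= U.
Delete trivial equation d =?= d.
Delete trivial equation empty =?= empty.
Bind Y := U; substituting into the one remaining equation that mentions Y gives: b =?= U.
Decompose wrap/1: wrap(U) =?= L.
Bind L := wrap(U); no other remaining equation mentions L.
Bind U := b. Substituting into the earlier bindings gives Y := b, L := wrap(b).
MGU = { Y -> b, L -> wrap(b), U -> b }, so L -> wrap(b).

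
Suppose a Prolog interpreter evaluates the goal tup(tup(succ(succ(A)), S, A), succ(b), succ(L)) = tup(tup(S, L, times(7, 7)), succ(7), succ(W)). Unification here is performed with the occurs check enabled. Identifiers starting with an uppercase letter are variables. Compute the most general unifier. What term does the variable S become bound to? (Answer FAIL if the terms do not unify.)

FAIL

Decompose tup/3: tup(succ(succ(A)), S, A) = tup(S, L, times(7, 7)),  succ(b) = succ(7),  succ(L) = succ(W).
Decompose tup/3: succ(succ(A)) = S,  S = L,  A = times(7, 7).
Bind S := succ(succ(A)); substituting into the one remaining equation that mentions S gives: succ(succ(A)) = L.
Bind L := succ(succ(A)); substituting into the one remaining equation that mentions L gives: succ(succ(succ(A))) = succ(W).
Bind A := times(7, 7); substituting into the one remaining equation that mentions A gives: succ(succ(succ(times(7, 7)))) = succ(W). Substituting into the earlier bindings gives S := succ(succ(times(7, 7))), L := succ(succ(times(7, 7))).
Decompose succ/1: b = 7.
Clash: constants b and 7 differ; no unifier exists.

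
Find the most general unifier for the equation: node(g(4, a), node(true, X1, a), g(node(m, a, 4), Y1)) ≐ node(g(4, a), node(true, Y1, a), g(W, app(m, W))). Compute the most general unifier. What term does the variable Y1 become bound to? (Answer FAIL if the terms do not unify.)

app(m, node(m, a, 4))

Decompose node/3: g(4, a) ≐ g(4, a),  node(true, X1, a) ≐ node(true, Y1, a),  g(node(m, a, 4), Y1) ≐ g(W, app(m, W)).
Delete trivial equation g(4, a) ≐ g(4, a).
Decompose node/3: true ≐ true,  X1 ≐ Y1,  a ≐ a.
Delete trivial equation true ≐ true.
Bind X1 := Y1; no other remaining equation mentions X1.
Delete trivial equation a ≐ a.
Decompose g/2: node(m, a, 4) ≐ W,  Y1 ≐ app(m, W).
Bind W := node(m, a, 4); substituting into the remaining equation gives: Y1 ≐ app(m, node(m, a, 4)).
Bind Y1 := app(m, node(m, a, 4)). Substituting into the earlier binding gives X1 := app(m, node(m, a, 4)).
MGU = { X1 -> app(m, node(m, a, 4)), W -> node(m, a, 4), Y1 -> app(m, node(m, a, 4)) }, so Y1 -> app(m, node(m, a, 4)).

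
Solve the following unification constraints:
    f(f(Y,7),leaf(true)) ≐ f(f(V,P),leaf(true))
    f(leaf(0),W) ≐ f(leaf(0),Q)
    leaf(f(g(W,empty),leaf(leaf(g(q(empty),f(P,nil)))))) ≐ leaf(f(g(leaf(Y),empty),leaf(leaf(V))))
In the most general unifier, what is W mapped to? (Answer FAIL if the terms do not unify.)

Decompose f/2: f(Y,7) ≐ f(V,P),  leaf(true) ≐ leaf(true).
Decompose f/2: Y ≐ V,  7 ≐ P.
Bind Y := V; substituting into the one remaining equation that mentions Y gives: leaf(f(g(W,empty),leaf(leaf(g(q(empty),f(P,nil)))))) ≐ leaf(f(g(leaf(V),empty),leaf(leaf(V)))).
Bind P := 7; substituting into the one remaining equation that mentions P gives: leaf(f(g(W,empty),leaf(leaf(g(q(empty),f(7,nil)))))) ≐ leaf(f(g(leaf(V),empty),leaf(leaf(V)))).
Delete trivial equation leaf(true) ≐ leaf(true).
Decompose f/2: leaf(0) ≐ leaf(0),  W ≐ Q.
Delete trivial equation leaf(0) ≐ leaf(0).
Bind W := Q; substituting into the remaining equation gives: leaf(f(g(Q,empty),leaf(leaf(g(q(empty),f(7,nil)))))) ≐ leaf(f(g(leaf(V),empty),leaf(leaf(V)))).
Decompose leaf/1: f(g(Q,empty),leaf(leaf(g(q(empty),f(7,nil))))) ≐ f(g(leaf(V),empty),leaf(leaf(V))).
Decompose f/2: g(Q,empty) ≐ g(leaf(V),empty),  leaf(leaf(g(q(empty),f(7,nil)))) ≐ leaf(leaf(V)).
Decompose g/2: Q ≐ leaf(V),  empty ≐ empty.
Bind Q := leaf(V); no other remaining equation mentions Q. Substituting into the earlier binding gives W := leaf(V).
Delete trivial equation empty ≐ empty.
Decompose leaf/1: leaf(g(q(empty),f(7,nil))) ≐ leaf(V).
Decompose leaf/1: g(q(empty),f(7,nil)) ≐ V.
Bind V := g(q(empty),f(7,nil)). Substituting into the earlier bindings gives Y := g(q(empty),f(7,nil)), W := leaf(g(q(empty),f(7,nil))), Q := leaf(g(q(empty),f(7,nil))).
MGU = { Y ↦ g(q(empty),f(7,nil)), P ↦ 7, W ↦ leaf(g(q(empty),f(7,nil))), Q ↦ leaf(g(q(empty),f(7,nil))), V ↦ g(q(empty),f(7,nil)) }, so W ↦ leaf(g(q(empty),f(7,nil))).

leaf(g(q(empty),f(7,nil)))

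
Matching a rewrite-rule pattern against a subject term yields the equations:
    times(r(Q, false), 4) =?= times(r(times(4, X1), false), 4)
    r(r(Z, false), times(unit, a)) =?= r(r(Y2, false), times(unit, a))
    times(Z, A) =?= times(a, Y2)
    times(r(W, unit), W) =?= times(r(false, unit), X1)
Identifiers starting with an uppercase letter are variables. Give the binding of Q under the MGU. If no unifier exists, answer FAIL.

Decompose times/2: r(Q, false) =?= r(times(4, X1), false),  4 =?= 4.
Decompose r/2: Q =?= times(4, X1),  false =?= false.
Bind Q := times(4, X1); no other remaining equation mentions Q.
Delete trivial equation false =?= false.
Delete trivial equation 4 =?= 4.
Decompose r/2: r(Z, false) =?= r(Y2, false),  times(unit, a) =?= times(unit, a).
Decompose r/2: Z =?= Y2,  false =?= false.
Bind Z := Y2; substituting into the one remaining equation that mentions Z gives: times(Y2, A) =?= times(a, Y2).
Delete trivial equation false =?= false.
Delete trivial equation times(unit, a) =?= times(unit, a).
Decompose times/2: Y2 =?= a,  A =?= Y2.
Bind Y2 := a; substituting into the one remaining equation that mentions Y2 gives: A =?= a. Substituting into the earlier binding gives Z := a.
Bind A := a; no other remaining equation mentions A.
Decompose times/2: r(W, unit) =?= r(false, unit),  W =?= X1.
Decompose r/2: W =?= false,  unit =?= unit.
Bind W := false; substituting into the one remaining equation that mentions W gives: false =?= X1.
Delete trivial equation unit =?= unit.
Bind X1 := false. Substituting into the earlier binding gives Q := times(4, false).
MGU = { Q ↦ times(4, false), Z ↦ a, Y2 ↦ a, A ↦ a, W ↦ false, X1 ↦ false }, so Q ↦ times(4, false).

times(4, false)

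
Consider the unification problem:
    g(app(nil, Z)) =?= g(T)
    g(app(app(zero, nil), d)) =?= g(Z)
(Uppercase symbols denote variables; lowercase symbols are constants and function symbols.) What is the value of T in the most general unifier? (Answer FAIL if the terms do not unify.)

Decompose g/1: app(nil, Z) =?= T.
Bind T := app(nil, Z); no other remaining equation mentions T.
Decompose g/1: app(app(zero, nil), d) =?= Z.
Bind Z := app(app(zero, nil), d). Substituting into the earlier binding gives T := app(nil, app(app(zero, nil), d)).
MGU = { T ↦ app(nil, app(app(zero, nil), d)), Z ↦ app(app(zero, nil), d) }, so T ↦ app(nil, app(app(zero, nil), d)).

app(nil, app(app(zero, nil), d))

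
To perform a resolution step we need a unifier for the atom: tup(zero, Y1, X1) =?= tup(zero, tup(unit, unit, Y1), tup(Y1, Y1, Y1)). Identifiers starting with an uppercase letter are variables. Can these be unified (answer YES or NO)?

NO

Decompose tup/3: zero =?= zero,  Y1 =?= tup(unit, unit, Y1),  X1 =?= tup(Y1, Y1, Y1).
Delete trivial equation zero =?= zero.
Occurs check fails: Y1 occurs in tup(unit, unit, Y1); the equation Y1 =?= tup(unit, unit, Y1) has no finite solution.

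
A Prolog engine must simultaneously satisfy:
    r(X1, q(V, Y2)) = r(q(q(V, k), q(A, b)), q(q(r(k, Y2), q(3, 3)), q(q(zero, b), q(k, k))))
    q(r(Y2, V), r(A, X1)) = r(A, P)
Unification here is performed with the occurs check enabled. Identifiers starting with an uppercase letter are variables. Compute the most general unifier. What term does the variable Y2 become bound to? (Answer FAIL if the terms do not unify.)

Decompose r/2: X1 = q(q(V, k), q(A, b)),  q(V, Y2) = q(q(r(k, Y2), q(3, 3)), q(q(zero, b), q(k, k))).
Bind X1 := q(q(V, k), q(A, b)); substituting into the one remaining equation that mentions X1 gives: q(r(Y2, V), r(A, q(q(V, k), q(A, b)))) = r(A, P).
Decompose q/2: V = q(r(k, Y2), q(3, 3)),  Y2 = q(q(zero, b), q(k, k)).
Bind V := q(r(k, Y2), q(3, 3)); substituting into the one remaining equation that mentions V gives: q(r(Y2, q(r(k, Y2), q(3, 3))), r(A, q(q(q(r(k, Y2), q(3, 3)), k), q(A, b)))) = r(A, P). Substituting into the earlier binding gives X1 := q(q(q(r(k, Y2), q(3, 3)), k), q(A, b)).
Bind Y2 := q(q(zero, b), q(k, k)); substituting into the remaining equation gives: q(r(q(q(zero, b), q(k, k)), q(r(k, q(q(zero, b), q(k, k))), q(3, 3))), r(A, q(q(q(r(k, q(q(zero, b), q(k, k))), q(3, 3)), k), q(A, b)))) = r(A, P). Substituting into the earlier bindings gives X1 := q(q(q(r(k, q(q(zero, b), q(k, k))), q(3, 3)), k), q(A, b)), V := q(r(k, q(q(zero, b), q(k, k))), q(3, 3)).
Clash: head symbols differ (q/2 vs r/2); no unifier exists.

FAIL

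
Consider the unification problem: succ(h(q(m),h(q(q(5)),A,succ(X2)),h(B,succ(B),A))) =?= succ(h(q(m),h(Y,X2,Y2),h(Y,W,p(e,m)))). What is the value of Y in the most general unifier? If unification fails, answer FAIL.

q(q(5))

Decompose succ/1: h(q(m),h(q(q(5)),A,succ(X2)),h(B,succ(B),A)) =?= h(q(m),h(Y,X2,Y2),h(Y,W,p(e,m))).
Decompose h/3: q(m) =?= q(m),  h(q(q(5)),A,succ(X2)) =?= h(Y,X2,Y2),  h(B,succ(B),A) =?= h(Y,W,p(e,m)).
Delete trivial equation q(m) =?= q(m).
Decompose h/3: q(q(5)) =?= Y,  A =?= X2,  succ(X2) =?= Y2.
Bind Y := q(q(5)); substituting into the one remaining equation that mentions Y gives: h(B,succ(B),A) =?= h(q(q(5)),W,p(e,m)).
Bind A := X2; substituting into the one remaining equation that mentions A gives: h(B,succ(B),X2) =?= h(q(q(5)),W,p(e,m)).
Bind Y2 := succ(X2); no other remaining equation mentions Y2.
Decompose h/3: B =?= q(q(5)),  succ(B) =?= W,  X2 =?= p(e,m).
Bind B := q(q(5)); substituting into the one remaining equation that mentions B gives: succ(q(q(5))) =?= W.
Bind W := succ(q(q(5))); no other remaining equation mentions W.
Bind X2 := p(e,m). Substituting into the earlier bindings gives A := p(e,m), Y2 := succ(p(e,m)).
MGU = { Y := q(q(5)), A := p(e,m), Y2 := succ(p(e,m)), B := q(q(5)), W := succ(q(q(5))), X2 := p(e,m) }, so Y := q(q(5)).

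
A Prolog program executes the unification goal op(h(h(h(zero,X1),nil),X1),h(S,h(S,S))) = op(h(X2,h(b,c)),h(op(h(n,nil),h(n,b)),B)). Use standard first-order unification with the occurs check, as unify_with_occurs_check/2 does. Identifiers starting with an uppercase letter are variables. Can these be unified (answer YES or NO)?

Decompose op/2: h(h(h(zero,X1),nil),X1) = h(X2,h(b,c)),  h(S,h(S,S)) = h(op(h(n,nil),h(n,b)),B).
Decompose h/2: h(h(zero,X1),nil) = X2,  X1 = h(b,c).
Bind X2 := h(h(zero,X1),nil); no other remaining equation mentions X2.
Bind X1 := h(b,c); no other remaining equation mentions X1. Substituting into the earlier binding gives X2 := h(h(zero,h(b,c)),nil).
Decompose h/2: S = op(h(n,nil),h(n,b)),  h(S,S) = B.
Bind S := op(h(n,nil),h(n,b)); substituting into the remaining equation gives: h(op(h(n,nil),h(n,b)),op(h(n,nil),h(n,b))) = B.
Bind B := h(op(h(n,nil),h(n,b)),op(h(n,nil),h(n,b))).
No equations remain and no clash or occurs-check failure arose, so a unifier exists.

YES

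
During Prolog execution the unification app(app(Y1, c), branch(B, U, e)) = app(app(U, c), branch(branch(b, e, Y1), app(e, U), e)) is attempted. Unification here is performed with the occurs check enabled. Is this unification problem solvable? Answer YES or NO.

Decompose app/2: app(Y1, c) = app(U, c),  branch(B, U, e) = branch(branch(b, e, Y1), app(e, U), e).
Decompose app/2: Y1 = U,  c = c.
Bind Y1 := U; substituting into the one remaining equation that mentions Y1 gives: branch(B, U, e) = branch(branch(b, e, U), app(e, U), e).
Delete trivial equation c = c.
Decompose branch/3: B = branch(b, e, U),  U = app(e, U),  e = e.
Bind B := branch(b, e, U); no other remaining equation mentions B.
Occurs check fails: U occurs in app(e, U); the equation U = app(e, U) has no finite solution.

NO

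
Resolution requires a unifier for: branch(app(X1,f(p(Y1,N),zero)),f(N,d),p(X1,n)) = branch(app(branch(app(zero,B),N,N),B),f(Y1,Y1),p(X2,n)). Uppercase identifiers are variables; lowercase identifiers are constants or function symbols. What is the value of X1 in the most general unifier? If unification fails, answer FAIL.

branch(app(zero,f(p(d,d),zero)),d,d)

Decompose branch/3: app(X1,f(p(Y1,N),zero)) = app(branch(app(zero,B),N,N),B),  f(N,d) = f(Y1,Y1),  p(X1,n) = p(X2,n).
Decompose app/2: X1 = branch(app(zero,B),N,N),  f(p(Y1,N),zero) = B.
Bind X1 := branch(app(zero,B),N,N); substituting into the one remaining equation that mentions X1 gives: p(branch(app(zero,B),N,N),n) = p(X2,n).
Bind B := f(p(Y1,N),zero); substituting into the one remaining equation that mentions B gives: p(branch(app(zero,f(p(Y1,N),zero)),N,N),n) = p(X2,n). Substituting into the earlier binding gives X1 := branch(app(zero,f(p(Y1,N),zero)),N,N).
Decompose f/2: N = Y1,  d = Y1.
Bind N := Y1; substituting into the one remaining equation that mentions N gives: p(branch(app(zero,f(p(Y1,Y1),zero)),Y1,Y1),n) = p(X2,n). Substituting into the earlier bindings gives X1 := branch(app(zero,f(p(Y1,Y1),zero)),Y1,Y1), B := f(p(Y1,Y1),zero).
Bind Y1 := d; substituting into the remaining equation gives: p(branch(app(zero,f(p(d,d),zero)),d,d),n) = p(X2,n). Substituting into the earlier bindings gives X1 := branch(app(zero,f(p(d,d),zero)),d,d), B := f(p(d,d),zero), N := d.
Decompose p/2: branch(app(zero,f(p(d,d),zero)),d,d) = X2,  n = n.
Bind X2 := branch(app(zero,f(p(d,d),zero)),d,d); no other remaining equation mentions X2.
Delete trivial equation n = n.
MGU = { X1 ↦ branch(app(zero,f(p(d,d),zero)),d,d), B ↦ f(p(d,d),zero), N ↦ d, Y1 ↦ d, X2 ↦ branch(app(zero,f(p(d,d),zero)),d,d) }, so X1 ↦ branch(app(zero,f(p(d,d),zero)),d,d).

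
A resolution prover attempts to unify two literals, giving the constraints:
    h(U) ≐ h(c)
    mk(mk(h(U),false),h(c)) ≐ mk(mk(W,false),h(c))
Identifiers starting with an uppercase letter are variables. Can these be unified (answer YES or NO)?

YES

Decompose h/1: U ≐ c.
Bind U := c; substituting into the remaining equation gives: mk(mk(h(c),false),h(c)) ≐ mk(mk(W,false),h(c)).
Decompose mk/2: mk(h(c),false) ≐ mk(W,false),  h(c) ≐ h(c).
Decompose mk/2: h(c) ≐ W,  false ≐ false.
Bind W := h(c); no other remaining equation mentions W.
Delete trivial equation false ≐ false.
Delete trivial equation h(c) ≐ h(c).
No equations remain and no clash or occurs-check failure arose, so a unifier exists.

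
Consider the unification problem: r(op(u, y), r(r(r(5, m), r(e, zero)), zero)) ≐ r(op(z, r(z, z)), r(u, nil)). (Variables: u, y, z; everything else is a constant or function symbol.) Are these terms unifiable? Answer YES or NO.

NO

Decompose r/2: op(u, y) ≐ op(z, r(z, z)),  r(r(r(5, m), r(e, zero)), zero) ≐ r(u, nil).
Decompose op/2: u ≐ z,  y ≐ r(z, z).
Bind u := z; substituting into the one remaining equation that mentions u gives: r(r(r(5, m), r(e, zero)), zero) ≐ r(z, nil).
Bind y := r(z, z); no other remaining equation mentions y.
Decompose r/2: r(r(5, m), r(e, zero)) ≐ z,  zero ≐ nil.
Bind z := r(r(5, m), r(e, zero)); no other remaining equation mentions z. Substituting into the earlier bindings gives u := r(r(5, m), r(e, zero)), y := r(r(r(5, m), r(e, zero)), r(r(5, m), r(e, zero))).
Clash: constants zero and nil differ; no unifier exists.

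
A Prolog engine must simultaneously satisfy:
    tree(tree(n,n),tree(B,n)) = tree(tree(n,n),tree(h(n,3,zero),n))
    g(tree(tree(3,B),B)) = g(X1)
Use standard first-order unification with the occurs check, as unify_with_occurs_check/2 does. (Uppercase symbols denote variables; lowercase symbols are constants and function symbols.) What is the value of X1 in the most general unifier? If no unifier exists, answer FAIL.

tree(tree(3,h(n,3,zero)),h(n,3,zero))

Decompose tree/2: tree(n,n) = tree(n,n),  tree(B,n) = tree(h(n,3,zero),n).
Delete trivial equation tree(n,n) = tree(n,n).
Decompose tree/2: B = h(n,3,zero),  n = n.
Bind B := h(n,3,zero); substituting into the one remaining equation that mentions B gives: g(tree(tree(3,h(n,3,zero)),h(n,3,zero))) = g(X1).
Delete trivial equation n = n.
Decompose g/1: tree(tree(3,h(n,3,zero)),h(n,3,zero)) = X1.
Bind X1 := tree(tree(3,h(n,3,zero)),h(n,3,zero)).
MGU = { B = h(n,3,zero), X1 = tree(tree(3,h(n,3,zero)),h(n,3,zero)) }, so X1 = tree(tree(3,h(n,3,zero)),h(n,3,zero)).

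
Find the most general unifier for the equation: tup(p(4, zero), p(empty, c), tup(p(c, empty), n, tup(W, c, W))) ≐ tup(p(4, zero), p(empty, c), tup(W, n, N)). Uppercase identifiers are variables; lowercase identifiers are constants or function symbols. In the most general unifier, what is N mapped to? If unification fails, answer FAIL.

tup(p(c, empty), c, p(c, empty))

Decompose tup/3: p(4, zero) ≐ p(4, zero),  p(empty, c) ≐ p(empty, c),  tup(p(c, empty), n, tup(W, c, W)) ≐ tup(W, n, N).
Delete trivial equation p(4, zero) ≐ p(4, zero).
Delete trivial equation p(empty, c) ≐ p(empty, c).
Decompose tup/3: p(c, empty) ≐ W,  n ≐ n,  tup(W, c, W) ≐ N.
Bind W := p(c, empty); substituting into the one remaining equation that mentions W gives: tup(p(c, empty), c, p(c, empty)) ≐ N.
Delete trivial equation n ≐ n.
Bind N := tup(p(c, empty), c, p(c, empty)).
MGU = { W := p(c, empty), N := tup(p(c, empty), c, p(c, empty)) }, so N := tup(p(c, empty), c, p(c, empty)).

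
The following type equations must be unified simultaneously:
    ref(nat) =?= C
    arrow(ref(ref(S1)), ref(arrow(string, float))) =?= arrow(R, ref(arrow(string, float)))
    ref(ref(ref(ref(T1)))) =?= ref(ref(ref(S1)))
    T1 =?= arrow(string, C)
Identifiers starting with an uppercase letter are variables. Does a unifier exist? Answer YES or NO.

YES

Bind C := ref(nat); substituting into the one remaining equation that mentions C gives: T1 =?= arrow(string, ref(nat)).
Decompose arrow/2: ref(ref(S1)) =?= R,  ref(arrow(string, float)) =?= ref(arrow(string, float)).
Bind R := ref(ref(S1)); no other remaining equation mentions R.
Delete trivial equation ref(arrow(string, float)) =?= ref(arrow(string, float)).
Decompose ref/1: ref(ref(ref(T1))) =?= ref(ref(S1)).
Decompose ref/1: ref(ref(T1)) =?= ref(S1).
Decompose ref/1: ref(T1) =?= S1.
Bind S1 := ref(T1); no other remaining equation mentions S1. Substituting into the earlier binding gives R := ref(ref(ref(T1))).
Bind T1 := arrow(string, ref(nat)). Substituting into the earlier bindings gives R := ref(ref(ref(arrow(string, ref(nat))))), S1 := ref(arrow(string, ref(nat))).
No equations remain and no clash or occurs-check failure arose, so a unifier exists.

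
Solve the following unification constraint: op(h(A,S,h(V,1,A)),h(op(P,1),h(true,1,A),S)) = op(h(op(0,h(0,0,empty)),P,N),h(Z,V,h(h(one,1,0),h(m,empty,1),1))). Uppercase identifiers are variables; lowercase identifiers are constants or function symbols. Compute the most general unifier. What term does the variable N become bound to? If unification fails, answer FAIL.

Decompose op/2: h(A,S,h(V,1,A)) = h(op(0,h(0,0,empty)),P,N),  h(op(P,1),h(true,1,A),S) = h(Z,V,h(h(one,1,0),h(m,empty,1),1)).
Decompose h/3: A = op(0,h(0,0,empty)),  S = P,  h(V,1,A) = N.
Bind A := op(0,h(0,0,empty)); substituting into the 2 remaining equations that mention A gives: h(V,1,op(0,h(0,0,empty))) = N,  h(op(P,1),h(true,1,op(0,h(0,0,empty))),S) = h(Z,V,h(h(one,1,0),h(m,empty,1),1)).
Bind S := P; substituting into the one remaining equation that mentions S gives: h(op(P,1),h(true,1,op(0,h(0,0,empty))),P) = h(Z,V,h(h(one,1,0),h(m,empty,1),1)).
Bind N := h(V,1,op(0,h(0,0,empty))); no other remaining equation mentions N.
Decompose h/3: op(P,1) = Z,  h(true,1,op(0,h(0,0,empty))) = V,  P = h(h(one,1,0),h(m,empty,1),1).
Bind Z := op(P,1); no other remaining equation mentions Z.
Bind V := h(true,1,op(0,h(0,0,empty))); no other remaining equation mentions V. Substituting into the earlier binding gives N := h(h(true,1,op(0,h(0,0,empty))),1,op(0,h(0,0,empty))).
Bind P := h(h(one,1,0),h(m,empty,1),1). Substituting into the earlier bindings gives S := h(h(one,1,0),h(m,empty,1),1), Z := op(h(h(one,1,0),h(m,empty,1),1),1).
MGU = { A ↦ op(0,h(0,0,empty)), S ↦ h(h(one,1,0),h(m,empty,1),1), N ↦ h(h(true,1,op(0,h(0,0,empty))),1,op(0,h(0,0,empty))), Z ↦ op(h(h(one,1,0),h(m,empty,1),1),1), V ↦ h(true,1,op(0,h(0,0,empty))), P ↦ h(h(one,1,0),h(m,empty,1),1) }, so N ↦ h(h(true,1,op(0,h(0,0,empty))),1,op(0,h(0,0,empty))).

h(h(true,1,op(0,h(0,0,empty))),1,op(0,h(0,0,empty)))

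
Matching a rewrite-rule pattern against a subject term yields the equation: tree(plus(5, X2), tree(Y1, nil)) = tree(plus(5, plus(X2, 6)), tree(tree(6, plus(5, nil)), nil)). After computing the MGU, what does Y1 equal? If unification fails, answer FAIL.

FAIL

Decompose tree/2: plus(5, X2) = plus(5, plus(X2, 6)),  tree(Y1, nil) = tree(tree(6, plus(5, nil)), nil).
Decompose plus/2: 5 = 5,  X2 = plus(X2, 6).
Delete trivial equation 5 = 5.
Occurs check fails: X2 occurs in plus(X2, 6); the equation X2 = plus(X2, 6) has no finite solution.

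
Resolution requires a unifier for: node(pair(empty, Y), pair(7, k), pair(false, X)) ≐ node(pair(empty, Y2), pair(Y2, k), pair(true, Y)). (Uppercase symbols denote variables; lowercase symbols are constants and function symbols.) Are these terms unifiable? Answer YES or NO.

NO

Decompose node/3: pair(empty, Y) ≐ pair(empty, Y2),  pair(7, k) ≐ pair(Y2, k),  pair(false, X) ≐ pair(true, Y).
Decompose pair/2: empty ≐ empty,  Y ≐ Y2.
Delete trivial equation empty ≐ empty.
Bind Y := Y2; substituting into the one remaining equation that mentions Y gives: pair(false, X) ≐ pair(true, Y2).
Decompose pair/2: 7 ≐ Y2,  k ≐ k.
Bind Y2 := 7; substituting into the one remaining equation that mentions Y2 gives: pair(false, X) ≐ pair(true, 7). Substituting into the earlier binding gives Y := 7.
Delete trivial equation k ≐ k.
Decompose pair/2: false ≐ true,  X ≐ 7.
Clash: constants false and true differ; no unifier exists.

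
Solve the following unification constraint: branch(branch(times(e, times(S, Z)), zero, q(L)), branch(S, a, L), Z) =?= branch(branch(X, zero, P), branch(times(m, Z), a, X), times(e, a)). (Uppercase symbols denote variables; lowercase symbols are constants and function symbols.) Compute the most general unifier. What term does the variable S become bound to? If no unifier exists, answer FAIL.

times(m, times(e, a))

Decompose branch/3: branch(times(e, times(S, Z)), zero, q(L)) =?= branch(X, zero, P),  branch(S, a, L) =?= branch(times(m, Z), a, X),  Z =?= times(e, a).
Decompose branch/3: times(e, times(S, Z)) =?= X,  zero =?= zero,  q(L) =?= P.
Bind X := times(e, times(S, Z)); substituting into the one remaining equation that mentions X gives: branch(S, a, L) =?= branch(times(m, Z), a, times(e, times(S, Z))).
Delete trivial equation zero =?= zero.
Bind P := q(L); no other remaining equation mentions P.
Decompose branch/3: S =?= times(m, Z),  a =?= a,  L =?= times(e, times(S, Z)).
Bind S := times(m, Z); substituting into the one remaining equation that mentions S gives: L =?= times(e, times(times(m, Z), Z)). Substituting into the earlier binding gives X := times(e, times(times(m, Z), Z)).
Delete trivial equation a =?= a.
Bind L := times(e, times(times(m, Z), Z)); no other remaining equation mentions L. Substituting into the earlier binding gives P := q(times(e, times(times(m, Z), Z))).
Bind Z := times(e, a). Substituting into the earlier bindings gives X := times(e, times(times(m, times(e, a)), times(e, a))), P := q(times(e, times(times(m, times(e, a)), times(e, a)))), S := times(m, times(e, a)), L := times(e, times(times(m, times(e, a)), times(e, a))).
MGU = { X ↦ times(e, times(times(m, times(e, a)), times(e, a))), P ↦ q(times(e, times(times(m, times(e, a)), times(e, a)))), S ↦ times(m, times(e, a)), L ↦ times(e, times(times(m, times(e, a)), times(e, a))), Z ↦ times(e, a) }, so S ↦ times(m, times(e, a)).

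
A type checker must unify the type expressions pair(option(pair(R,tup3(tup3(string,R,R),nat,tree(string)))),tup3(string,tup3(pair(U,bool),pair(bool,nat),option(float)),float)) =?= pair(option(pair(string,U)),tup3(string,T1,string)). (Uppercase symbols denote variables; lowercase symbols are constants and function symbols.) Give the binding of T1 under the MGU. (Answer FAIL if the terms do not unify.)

FAIL

Decompose pair/2: option(pair(R,tup3(tup3(string,R,R),nat,tree(string)))) =?= option(pair(string,U)),  tup3(string,tup3(pair(U,bool),pair(bool,nat),option(float)),float) =?= tup3(string,T1,string).
Decompose option/1: pair(R,tup3(tup3(string,R,R),nat,tree(string))) =?= pair(string,U).
Decompose pair/2: R =?= string,  tup3(tup3(string,R,R),nat,tree(string)) =?= U.
Bind R := string; substituting into the one remaining equation that mentions R gives: tup3(tup3(string,string,string),nat,tree(string)) =?= U.
Bind U := tup3(tup3(string,string,string),nat,tree(string)); substituting into the remaining equation gives: tup3(string,tup3(pair(tup3(tup3(string,string,string),nat,tree(string)),bool),pair(bool,nat),option(float)),float) =?= tup3(string,T1,string).
Decompose tup3/3: string =?= string,  tup3(pair(tup3(tup3(string,string,string),nat,tree(string)),bool),pair(bool,nat),option(float)) =?= T1,  float =?= string.
Delete trivial equation string =?= string.
Bind T1 := tup3(pair(tup3(tup3(string,string,string),nat,tree(string)),bool),pair(bool,nat),option(float)); no other remaining equation mentions T1.
Clash: constants float and string differ; no unifier exists.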